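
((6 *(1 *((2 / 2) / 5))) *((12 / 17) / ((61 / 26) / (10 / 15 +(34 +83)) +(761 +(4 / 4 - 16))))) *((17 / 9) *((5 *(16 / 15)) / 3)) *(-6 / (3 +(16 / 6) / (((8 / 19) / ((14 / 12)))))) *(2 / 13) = -2168832 / 6401917885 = -0.00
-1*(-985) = 985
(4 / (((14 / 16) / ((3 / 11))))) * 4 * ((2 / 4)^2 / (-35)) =-96 / 2695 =-0.04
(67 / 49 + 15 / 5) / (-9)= -214 / 441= -0.49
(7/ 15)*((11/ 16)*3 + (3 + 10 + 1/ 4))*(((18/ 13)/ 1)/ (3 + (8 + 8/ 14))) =2401/ 2808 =0.86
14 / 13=1.08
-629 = -629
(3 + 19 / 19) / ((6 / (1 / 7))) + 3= 65 / 21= 3.10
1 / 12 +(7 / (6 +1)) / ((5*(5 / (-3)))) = -11 / 300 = -0.04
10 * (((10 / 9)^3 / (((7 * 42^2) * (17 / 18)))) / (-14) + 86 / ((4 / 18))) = 115154142410 / 29755593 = 3870.00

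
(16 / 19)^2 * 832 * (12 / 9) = 851968 / 1083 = 786.67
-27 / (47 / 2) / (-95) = 54 / 4465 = 0.01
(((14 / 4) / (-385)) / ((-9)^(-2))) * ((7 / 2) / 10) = -567 / 2200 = -0.26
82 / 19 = 4.32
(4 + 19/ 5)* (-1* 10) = -78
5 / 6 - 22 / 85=293 / 510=0.57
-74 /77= -0.96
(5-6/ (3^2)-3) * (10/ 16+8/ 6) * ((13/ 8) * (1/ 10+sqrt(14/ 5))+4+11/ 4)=611 * sqrt(70)/ 720+25991/ 1440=25.15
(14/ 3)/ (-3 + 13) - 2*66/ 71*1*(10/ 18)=-201/ 355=-0.57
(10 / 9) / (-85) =-2 / 153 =-0.01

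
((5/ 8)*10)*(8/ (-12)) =-25/ 6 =-4.17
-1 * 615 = -615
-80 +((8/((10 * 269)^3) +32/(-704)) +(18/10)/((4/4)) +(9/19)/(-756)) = -3342373818109169/42716181700500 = -78.25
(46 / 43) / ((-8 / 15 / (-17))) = 5865 / 172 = 34.10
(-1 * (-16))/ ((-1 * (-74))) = 8/ 37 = 0.22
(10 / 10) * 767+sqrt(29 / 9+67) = 2 * sqrt(158) / 3+767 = 775.38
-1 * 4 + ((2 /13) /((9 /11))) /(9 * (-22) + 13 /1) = -86602 /21645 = -4.00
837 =837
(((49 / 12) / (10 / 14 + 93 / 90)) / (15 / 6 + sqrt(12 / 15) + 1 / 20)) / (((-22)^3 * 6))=-145775 / 8913728296 + 8575 * sqrt(5) / 3342648111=-0.00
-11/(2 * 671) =-1/122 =-0.01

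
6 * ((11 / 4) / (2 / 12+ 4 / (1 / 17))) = 99 / 409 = 0.24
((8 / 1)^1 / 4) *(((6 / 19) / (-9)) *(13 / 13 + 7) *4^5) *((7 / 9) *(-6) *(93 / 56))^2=-34528.56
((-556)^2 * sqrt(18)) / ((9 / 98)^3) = 290956330112 * sqrt(2) / 243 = 1693310239.11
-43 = -43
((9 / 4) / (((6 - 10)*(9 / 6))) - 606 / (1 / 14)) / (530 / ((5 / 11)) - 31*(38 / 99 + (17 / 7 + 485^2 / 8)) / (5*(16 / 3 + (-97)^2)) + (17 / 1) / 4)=-2214127636875 / 300340843703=-7.37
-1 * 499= -499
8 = 8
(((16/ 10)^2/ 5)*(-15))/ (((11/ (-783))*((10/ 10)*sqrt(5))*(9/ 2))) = 33408*sqrt(5)/ 1375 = 54.33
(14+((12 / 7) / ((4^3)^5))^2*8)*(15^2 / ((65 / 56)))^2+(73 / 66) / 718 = 148233820891508299414801559 / 281776577148201467904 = 526068.64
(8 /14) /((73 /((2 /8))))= 1 /511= 0.00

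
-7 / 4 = -1.75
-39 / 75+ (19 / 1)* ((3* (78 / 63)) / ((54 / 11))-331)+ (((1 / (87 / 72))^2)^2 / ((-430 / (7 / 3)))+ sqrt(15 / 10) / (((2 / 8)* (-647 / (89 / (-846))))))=-901750010278771 / 143701817175+ 89* sqrt(6) / 273681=-6275.15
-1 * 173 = -173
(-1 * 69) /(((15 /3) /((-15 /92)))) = 9 /4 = 2.25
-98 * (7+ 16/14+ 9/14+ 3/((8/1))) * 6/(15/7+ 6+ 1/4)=-150822/235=-641.80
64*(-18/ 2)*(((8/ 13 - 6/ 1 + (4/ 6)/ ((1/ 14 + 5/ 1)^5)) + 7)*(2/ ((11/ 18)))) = -785759149695744/ 258004797193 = -3045.52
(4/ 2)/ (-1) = -2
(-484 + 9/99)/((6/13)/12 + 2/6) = -415194/319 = -1301.55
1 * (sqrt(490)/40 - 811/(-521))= 2.11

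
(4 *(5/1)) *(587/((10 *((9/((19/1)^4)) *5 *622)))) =76498427/13995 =5466.13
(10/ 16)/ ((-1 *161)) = -5/ 1288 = -0.00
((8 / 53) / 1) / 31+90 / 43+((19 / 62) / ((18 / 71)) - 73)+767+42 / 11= 19615372889 / 27977004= 701.12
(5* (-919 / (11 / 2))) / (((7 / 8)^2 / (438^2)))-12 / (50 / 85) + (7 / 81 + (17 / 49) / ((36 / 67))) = -182792663778407 / 873180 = -209341331.43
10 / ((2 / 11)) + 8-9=54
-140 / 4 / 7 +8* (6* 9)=427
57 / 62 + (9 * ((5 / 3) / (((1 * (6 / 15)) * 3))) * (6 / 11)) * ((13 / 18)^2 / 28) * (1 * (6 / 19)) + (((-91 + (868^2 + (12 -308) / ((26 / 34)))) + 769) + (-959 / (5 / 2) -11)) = 159893978994851 / 212252040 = 753321.28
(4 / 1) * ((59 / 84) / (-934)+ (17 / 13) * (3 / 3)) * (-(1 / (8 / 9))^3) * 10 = -1619576775 / 21758464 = -74.43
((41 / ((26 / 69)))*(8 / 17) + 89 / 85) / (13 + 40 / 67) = 3868379 / 1006655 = 3.84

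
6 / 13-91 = -1177 / 13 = -90.54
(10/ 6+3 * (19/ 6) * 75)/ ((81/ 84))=59990/ 81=740.62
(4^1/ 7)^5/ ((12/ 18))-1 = -15271/ 16807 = -0.91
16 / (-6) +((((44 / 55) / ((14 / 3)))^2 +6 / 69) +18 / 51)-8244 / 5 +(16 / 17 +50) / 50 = -2370895439 / 1436925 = -1649.98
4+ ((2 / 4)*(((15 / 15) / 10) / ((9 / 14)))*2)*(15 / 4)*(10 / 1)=59 / 6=9.83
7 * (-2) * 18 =-252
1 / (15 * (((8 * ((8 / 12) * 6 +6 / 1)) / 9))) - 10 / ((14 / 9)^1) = -17979 / 2800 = -6.42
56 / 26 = 28 / 13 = 2.15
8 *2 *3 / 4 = 12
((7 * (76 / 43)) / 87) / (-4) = -133 / 3741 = -0.04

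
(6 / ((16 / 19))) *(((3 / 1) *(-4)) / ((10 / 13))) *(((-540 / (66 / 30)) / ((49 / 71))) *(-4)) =-85229820 / 539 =-158125.83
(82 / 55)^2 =6724 / 3025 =2.22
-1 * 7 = -7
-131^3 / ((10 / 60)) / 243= -4496182 / 81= -55508.42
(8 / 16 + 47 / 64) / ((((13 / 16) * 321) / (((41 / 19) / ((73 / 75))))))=80975 / 7717268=0.01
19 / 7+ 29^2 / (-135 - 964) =306 / 157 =1.95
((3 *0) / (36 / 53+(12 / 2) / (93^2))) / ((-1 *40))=0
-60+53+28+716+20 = 757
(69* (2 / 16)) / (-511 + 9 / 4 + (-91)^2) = 23 / 20726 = 0.00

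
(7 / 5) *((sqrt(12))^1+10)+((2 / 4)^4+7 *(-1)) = 14 *sqrt(3) / 5+113 / 16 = 11.91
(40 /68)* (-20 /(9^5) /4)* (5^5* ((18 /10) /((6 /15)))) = -78125 /111537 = -0.70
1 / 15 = 0.07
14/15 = 0.93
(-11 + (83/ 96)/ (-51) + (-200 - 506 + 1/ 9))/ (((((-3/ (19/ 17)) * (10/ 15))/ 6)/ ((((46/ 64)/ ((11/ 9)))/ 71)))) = 4601571981/ 231126016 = 19.91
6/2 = 3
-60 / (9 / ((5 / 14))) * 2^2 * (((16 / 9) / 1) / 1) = -3200 / 189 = -16.93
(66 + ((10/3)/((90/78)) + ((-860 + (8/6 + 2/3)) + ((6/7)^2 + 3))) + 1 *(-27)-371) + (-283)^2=34797380/441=78905.62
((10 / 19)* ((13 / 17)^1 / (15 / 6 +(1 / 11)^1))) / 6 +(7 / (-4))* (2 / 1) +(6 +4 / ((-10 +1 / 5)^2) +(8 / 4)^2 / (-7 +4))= 327347137 / 265228866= 1.23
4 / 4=1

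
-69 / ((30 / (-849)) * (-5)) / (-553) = 19527 / 27650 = 0.71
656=656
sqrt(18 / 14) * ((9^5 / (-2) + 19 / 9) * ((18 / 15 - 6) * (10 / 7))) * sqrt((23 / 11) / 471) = 4251224 * sqrt(834141) / 253869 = 15294.10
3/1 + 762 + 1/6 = 4591/6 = 765.17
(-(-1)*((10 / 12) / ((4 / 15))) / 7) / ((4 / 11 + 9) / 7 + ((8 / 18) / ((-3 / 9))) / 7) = 165 / 424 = 0.39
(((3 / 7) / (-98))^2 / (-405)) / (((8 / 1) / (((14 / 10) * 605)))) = -121 / 24202080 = -0.00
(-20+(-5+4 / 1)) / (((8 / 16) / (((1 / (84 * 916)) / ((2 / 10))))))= -5 / 1832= -0.00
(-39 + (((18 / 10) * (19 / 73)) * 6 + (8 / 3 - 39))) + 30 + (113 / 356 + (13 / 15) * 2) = -5258883 / 129940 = -40.47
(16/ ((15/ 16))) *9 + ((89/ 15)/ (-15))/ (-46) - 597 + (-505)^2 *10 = 26390498399/ 10350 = 2549806.61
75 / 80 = 15 / 16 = 0.94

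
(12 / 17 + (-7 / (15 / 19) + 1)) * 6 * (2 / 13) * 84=-555.24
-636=-636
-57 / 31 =-1.84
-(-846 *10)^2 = -71571600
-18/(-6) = 3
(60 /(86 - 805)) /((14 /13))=-390 /5033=-0.08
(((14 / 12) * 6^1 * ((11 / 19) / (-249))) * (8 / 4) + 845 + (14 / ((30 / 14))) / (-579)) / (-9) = -11572726649 / 123266205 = -93.88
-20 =-20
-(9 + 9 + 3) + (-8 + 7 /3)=-80 /3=-26.67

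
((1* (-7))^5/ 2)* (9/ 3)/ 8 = -50421/ 16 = -3151.31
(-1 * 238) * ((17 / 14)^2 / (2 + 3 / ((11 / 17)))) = -54043 / 1022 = -52.88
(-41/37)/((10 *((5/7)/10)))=-287/185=-1.55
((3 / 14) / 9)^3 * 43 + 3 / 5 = 222479 / 370440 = 0.60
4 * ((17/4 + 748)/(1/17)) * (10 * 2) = 1023060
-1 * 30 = -30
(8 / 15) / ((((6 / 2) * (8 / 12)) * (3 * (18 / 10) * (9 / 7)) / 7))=196 / 729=0.27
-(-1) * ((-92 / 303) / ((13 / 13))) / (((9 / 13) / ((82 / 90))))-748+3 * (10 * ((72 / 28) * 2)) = -510346792 / 859005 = -594.11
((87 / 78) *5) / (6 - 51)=-29 / 234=-0.12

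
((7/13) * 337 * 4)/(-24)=-2359/78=-30.24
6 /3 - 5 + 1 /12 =-35 /12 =-2.92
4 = 4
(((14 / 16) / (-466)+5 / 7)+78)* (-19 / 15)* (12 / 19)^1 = -2054079 / 32620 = -62.97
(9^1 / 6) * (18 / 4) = 27 / 4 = 6.75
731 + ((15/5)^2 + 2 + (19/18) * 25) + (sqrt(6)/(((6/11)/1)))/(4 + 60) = 11 * sqrt(6)/384 + 13831/18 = 768.46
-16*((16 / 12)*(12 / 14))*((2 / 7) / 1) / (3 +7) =-128 / 245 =-0.52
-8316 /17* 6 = -49896 /17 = -2935.06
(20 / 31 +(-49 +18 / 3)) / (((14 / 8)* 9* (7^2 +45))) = -2626 / 91791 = -0.03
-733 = -733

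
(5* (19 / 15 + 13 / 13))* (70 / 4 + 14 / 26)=7973 / 39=204.44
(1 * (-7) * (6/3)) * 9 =-126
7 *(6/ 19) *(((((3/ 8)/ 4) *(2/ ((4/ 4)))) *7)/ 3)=147/ 152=0.97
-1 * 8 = -8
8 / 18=4 / 9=0.44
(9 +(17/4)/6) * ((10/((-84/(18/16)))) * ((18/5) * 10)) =-46.81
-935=-935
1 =1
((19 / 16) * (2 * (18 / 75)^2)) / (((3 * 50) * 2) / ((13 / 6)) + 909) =247 / 1891250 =0.00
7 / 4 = 1.75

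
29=29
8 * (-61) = -488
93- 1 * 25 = 68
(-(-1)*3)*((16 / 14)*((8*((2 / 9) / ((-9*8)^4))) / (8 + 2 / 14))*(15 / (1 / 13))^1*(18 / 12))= 65 / 7978176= 0.00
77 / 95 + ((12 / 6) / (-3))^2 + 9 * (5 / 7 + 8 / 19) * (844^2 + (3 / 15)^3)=1089072902006 / 149625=7278682.72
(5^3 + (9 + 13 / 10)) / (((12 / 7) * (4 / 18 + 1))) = 64.58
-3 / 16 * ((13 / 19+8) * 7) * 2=-3465 / 152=-22.80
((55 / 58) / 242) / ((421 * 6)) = 5 / 3223176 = 0.00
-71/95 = -0.75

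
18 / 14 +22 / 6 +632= 13376 / 21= 636.95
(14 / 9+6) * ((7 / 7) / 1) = 68 / 9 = 7.56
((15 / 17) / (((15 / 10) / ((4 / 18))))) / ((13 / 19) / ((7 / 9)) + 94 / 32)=0.03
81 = 81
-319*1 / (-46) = 319 / 46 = 6.93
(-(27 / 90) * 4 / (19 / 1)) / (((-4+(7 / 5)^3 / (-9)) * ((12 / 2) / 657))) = 147825 / 92017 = 1.61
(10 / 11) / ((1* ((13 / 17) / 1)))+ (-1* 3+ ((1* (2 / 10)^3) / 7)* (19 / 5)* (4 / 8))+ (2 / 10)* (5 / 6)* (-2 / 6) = -10498711 / 5630625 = -1.86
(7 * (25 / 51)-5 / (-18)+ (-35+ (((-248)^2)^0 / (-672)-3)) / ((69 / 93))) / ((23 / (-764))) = 7152995267 / 4532472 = 1578.17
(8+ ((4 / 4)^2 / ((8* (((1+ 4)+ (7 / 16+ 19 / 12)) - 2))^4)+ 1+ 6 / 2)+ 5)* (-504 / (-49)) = 4129044827976 / 23613817927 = 174.86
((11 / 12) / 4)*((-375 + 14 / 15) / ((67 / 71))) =-90.84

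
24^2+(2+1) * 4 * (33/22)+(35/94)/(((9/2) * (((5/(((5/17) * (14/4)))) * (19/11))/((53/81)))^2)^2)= 8476361575966643756278739/14269968966765218321016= 594.00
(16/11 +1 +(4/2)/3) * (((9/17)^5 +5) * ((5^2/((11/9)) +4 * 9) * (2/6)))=296.12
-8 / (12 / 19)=-38 / 3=-12.67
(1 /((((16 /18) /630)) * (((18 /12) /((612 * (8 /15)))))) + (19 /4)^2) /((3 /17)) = 41955065 /48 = 874063.85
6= 6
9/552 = 3/184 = 0.02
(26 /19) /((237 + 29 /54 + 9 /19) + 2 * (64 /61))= 6588 /1155959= 0.01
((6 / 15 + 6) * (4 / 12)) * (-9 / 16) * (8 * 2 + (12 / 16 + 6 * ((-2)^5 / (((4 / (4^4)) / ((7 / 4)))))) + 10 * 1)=257727 / 10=25772.70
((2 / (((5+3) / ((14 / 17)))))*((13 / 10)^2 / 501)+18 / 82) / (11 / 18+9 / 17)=46137309 / 238960300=0.19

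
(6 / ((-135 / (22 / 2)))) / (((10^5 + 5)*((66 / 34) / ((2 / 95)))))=-68 / 1282564125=-0.00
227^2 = 51529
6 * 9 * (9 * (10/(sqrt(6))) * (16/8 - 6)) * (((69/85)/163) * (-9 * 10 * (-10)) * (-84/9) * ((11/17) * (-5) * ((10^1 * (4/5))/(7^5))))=-511.28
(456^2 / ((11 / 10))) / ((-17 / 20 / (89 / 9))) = -411251200 / 187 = -2199204.28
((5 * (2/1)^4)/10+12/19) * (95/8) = 102.50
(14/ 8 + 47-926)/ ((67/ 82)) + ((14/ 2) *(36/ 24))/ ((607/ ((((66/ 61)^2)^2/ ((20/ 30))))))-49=-1264279701956517/ 1126193015258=-1122.61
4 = 4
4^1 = 4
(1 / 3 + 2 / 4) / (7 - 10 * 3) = -5 / 138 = -0.04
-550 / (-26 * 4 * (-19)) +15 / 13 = 865 / 988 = 0.88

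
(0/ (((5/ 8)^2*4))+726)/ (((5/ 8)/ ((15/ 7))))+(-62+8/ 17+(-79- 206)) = 254971/ 119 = 2142.61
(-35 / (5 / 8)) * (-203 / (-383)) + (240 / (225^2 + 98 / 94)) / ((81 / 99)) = -5070752201 / 170872386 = -29.68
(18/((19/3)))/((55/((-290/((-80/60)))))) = 11.24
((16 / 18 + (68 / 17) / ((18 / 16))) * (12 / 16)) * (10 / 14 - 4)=-230 / 21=-10.95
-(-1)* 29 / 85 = 0.34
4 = 4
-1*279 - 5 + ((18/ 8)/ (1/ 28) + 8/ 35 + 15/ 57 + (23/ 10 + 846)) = 834963/ 1330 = 627.79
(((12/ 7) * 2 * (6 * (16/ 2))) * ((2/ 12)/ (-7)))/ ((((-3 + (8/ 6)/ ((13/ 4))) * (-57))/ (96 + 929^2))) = -2154389952/ 94031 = -22911.49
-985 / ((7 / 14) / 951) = -1873470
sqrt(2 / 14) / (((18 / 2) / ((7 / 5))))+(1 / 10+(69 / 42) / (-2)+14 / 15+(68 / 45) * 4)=sqrt(7) / 45+7883 / 1260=6.32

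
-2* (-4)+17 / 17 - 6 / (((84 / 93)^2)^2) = -4611 / 307328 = -0.02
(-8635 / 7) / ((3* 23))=-8635 / 483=-17.88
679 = 679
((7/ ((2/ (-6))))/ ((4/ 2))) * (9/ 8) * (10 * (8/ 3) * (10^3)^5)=-315000000000000000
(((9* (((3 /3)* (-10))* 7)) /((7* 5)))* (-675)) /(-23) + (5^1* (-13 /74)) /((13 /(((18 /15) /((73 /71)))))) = -32822049 /62123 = -528.34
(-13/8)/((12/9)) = -39/32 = -1.22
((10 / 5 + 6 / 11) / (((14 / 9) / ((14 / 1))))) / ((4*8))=63 / 88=0.72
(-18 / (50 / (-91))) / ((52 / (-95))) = -1197 / 20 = -59.85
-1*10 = -10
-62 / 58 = -31 / 29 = -1.07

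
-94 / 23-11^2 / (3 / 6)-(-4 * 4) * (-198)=-3414.09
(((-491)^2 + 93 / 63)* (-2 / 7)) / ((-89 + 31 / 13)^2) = -427800854 / 46594443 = -9.18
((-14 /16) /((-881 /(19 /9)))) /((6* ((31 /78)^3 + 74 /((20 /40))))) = 41743 /17686323442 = 0.00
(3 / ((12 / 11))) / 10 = 11 / 40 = 0.28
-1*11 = -11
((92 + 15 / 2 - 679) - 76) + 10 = -1291 / 2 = -645.50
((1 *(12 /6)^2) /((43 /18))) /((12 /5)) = 30 /43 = 0.70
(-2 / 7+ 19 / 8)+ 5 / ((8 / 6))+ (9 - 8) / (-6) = 953 / 168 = 5.67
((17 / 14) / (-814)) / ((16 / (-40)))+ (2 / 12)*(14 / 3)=160309 / 205128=0.78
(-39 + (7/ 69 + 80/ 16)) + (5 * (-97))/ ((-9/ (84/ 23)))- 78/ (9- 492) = 163.07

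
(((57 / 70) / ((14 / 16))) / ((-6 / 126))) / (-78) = 114 / 455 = 0.25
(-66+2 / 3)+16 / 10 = -956 / 15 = -63.73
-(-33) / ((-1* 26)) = -33 / 26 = -1.27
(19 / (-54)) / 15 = -19 / 810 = -0.02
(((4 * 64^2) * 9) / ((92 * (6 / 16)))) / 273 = 15.66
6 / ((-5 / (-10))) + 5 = 17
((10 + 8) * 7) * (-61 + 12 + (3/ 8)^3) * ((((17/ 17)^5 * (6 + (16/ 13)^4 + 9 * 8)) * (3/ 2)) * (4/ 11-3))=157502676279627/ 80427776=1958311.97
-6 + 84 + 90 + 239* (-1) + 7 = -64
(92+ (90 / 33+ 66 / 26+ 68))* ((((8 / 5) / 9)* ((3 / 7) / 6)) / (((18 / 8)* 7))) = 378128 / 2837835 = 0.13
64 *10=640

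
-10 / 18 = -5 / 9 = -0.56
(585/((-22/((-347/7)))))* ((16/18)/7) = 90220/539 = 167.38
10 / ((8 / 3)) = 15 / 4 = 3.75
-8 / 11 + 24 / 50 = -68 / 275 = -0.25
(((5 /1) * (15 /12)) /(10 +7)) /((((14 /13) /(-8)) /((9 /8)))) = -2925 /952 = -3.07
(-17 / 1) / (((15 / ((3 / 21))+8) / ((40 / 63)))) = -680 / 7119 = -0.10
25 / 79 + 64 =5081 / 79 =64.32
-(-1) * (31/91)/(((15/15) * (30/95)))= 589/546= 1.08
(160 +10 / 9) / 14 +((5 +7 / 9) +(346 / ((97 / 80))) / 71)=1027087 / 48209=21.30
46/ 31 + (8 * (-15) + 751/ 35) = -105309/ 1085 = -97.06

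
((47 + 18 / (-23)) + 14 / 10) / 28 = 1369 / 805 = 1.70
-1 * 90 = -90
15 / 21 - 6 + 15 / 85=-608 / 119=-5.11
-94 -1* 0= -94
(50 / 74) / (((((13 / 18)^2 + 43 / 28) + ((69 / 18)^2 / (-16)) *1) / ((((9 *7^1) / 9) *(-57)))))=-361972800 / 1529173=-236.71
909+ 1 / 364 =330877 / 364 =909.00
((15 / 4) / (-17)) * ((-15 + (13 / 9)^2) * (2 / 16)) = 0.36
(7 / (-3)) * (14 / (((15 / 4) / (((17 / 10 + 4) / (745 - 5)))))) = -931 / 13875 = -0.07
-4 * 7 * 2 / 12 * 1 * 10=-140 / 3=-46.67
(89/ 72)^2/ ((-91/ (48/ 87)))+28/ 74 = 11677427/ 31636332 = 0.37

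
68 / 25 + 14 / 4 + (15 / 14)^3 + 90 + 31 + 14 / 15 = 26627081 / 205800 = 129.38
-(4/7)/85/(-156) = 1/23205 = 0.00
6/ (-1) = -6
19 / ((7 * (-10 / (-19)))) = 361 / 70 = 5.16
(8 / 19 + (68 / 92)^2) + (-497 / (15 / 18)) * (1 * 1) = -29923467 / 50255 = -595.43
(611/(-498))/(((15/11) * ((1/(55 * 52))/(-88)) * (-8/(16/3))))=-338308256/2241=-150963.08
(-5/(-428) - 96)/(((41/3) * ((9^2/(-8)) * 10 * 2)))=41083/1184490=0.03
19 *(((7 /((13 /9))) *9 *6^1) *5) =24860.77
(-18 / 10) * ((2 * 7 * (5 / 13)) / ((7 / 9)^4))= -118098 / 4459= -26.49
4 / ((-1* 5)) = -4 / 5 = -0.80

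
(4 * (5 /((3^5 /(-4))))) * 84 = -2240 /81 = -27.65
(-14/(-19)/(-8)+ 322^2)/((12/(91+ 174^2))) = 79763753853/304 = 262380769.25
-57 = -57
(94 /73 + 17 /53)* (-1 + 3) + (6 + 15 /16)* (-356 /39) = -12093425 /201188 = -60.11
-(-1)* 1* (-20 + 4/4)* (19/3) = -361/3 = -120.33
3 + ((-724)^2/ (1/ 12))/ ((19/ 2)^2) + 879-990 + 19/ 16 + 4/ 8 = 401953107/ 5776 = 69590.22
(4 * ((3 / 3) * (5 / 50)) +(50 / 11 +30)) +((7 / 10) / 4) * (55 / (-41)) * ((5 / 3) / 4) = 34.85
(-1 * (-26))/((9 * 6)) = 13/27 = 0.48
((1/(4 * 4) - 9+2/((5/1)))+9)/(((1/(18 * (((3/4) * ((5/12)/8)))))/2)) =333/512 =0.65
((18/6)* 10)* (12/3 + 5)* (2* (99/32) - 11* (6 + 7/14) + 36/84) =-981045/56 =-17518.66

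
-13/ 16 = -0.81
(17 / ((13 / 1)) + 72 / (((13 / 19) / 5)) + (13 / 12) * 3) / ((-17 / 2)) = -27597 / 442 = -62.44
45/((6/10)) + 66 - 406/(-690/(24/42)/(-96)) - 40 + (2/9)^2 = 640603/9315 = 68.77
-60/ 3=-20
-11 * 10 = -110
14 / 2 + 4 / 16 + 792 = 3197 / 4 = 799.25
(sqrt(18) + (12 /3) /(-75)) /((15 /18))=-8 /125 + 18 * sqrt(2) /5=5.03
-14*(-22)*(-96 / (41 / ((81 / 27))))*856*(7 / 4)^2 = -232537536 / 41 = -5671647.22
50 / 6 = 25 / 3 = 8.33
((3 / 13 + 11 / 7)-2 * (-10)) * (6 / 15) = 3968 / 455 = 8.72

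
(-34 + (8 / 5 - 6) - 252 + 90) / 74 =-501 / 185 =-2.71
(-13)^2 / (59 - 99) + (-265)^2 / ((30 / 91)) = 25561393 / 120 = 213011.61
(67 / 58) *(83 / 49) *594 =1651617 / 1421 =1162.29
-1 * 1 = -1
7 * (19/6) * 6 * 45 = 5985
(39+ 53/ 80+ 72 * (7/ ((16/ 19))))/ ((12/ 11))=561583/ 960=584.98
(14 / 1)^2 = 196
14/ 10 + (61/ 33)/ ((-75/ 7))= 3038/ 2475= 1.23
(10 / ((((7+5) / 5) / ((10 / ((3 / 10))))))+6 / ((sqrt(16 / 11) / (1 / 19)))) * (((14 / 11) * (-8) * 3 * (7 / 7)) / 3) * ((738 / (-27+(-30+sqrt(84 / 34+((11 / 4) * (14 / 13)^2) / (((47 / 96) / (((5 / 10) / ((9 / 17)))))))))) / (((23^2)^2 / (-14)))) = -0.97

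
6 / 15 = 2 / 5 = 0.40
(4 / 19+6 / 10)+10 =1027 / 95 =10.81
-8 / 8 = -1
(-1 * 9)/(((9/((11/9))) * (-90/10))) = 11/81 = 0.14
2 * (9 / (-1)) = -18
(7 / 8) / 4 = 7 / 32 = 0.22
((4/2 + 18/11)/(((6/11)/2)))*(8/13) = 320/39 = 8.21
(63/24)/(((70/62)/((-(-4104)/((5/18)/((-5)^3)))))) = -4293810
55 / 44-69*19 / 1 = -1309.75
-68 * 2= -136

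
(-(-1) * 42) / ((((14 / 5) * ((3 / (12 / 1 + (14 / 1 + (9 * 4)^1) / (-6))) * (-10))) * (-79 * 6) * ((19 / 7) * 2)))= 77 / 108072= 0.00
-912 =-912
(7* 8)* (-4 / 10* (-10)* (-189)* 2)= -84672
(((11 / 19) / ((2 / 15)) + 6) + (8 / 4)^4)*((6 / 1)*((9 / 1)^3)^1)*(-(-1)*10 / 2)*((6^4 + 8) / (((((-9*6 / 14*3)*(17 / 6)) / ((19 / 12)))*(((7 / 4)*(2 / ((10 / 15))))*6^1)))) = -19579560 / 17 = -1151738.82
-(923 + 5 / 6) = -5543 / 6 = -923.83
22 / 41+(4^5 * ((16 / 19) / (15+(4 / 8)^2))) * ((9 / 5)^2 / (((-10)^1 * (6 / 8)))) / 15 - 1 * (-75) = 2195023807 / 29699375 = 73.91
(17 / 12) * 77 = 1309 / 12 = 109.08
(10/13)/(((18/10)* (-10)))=-5/117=-0.04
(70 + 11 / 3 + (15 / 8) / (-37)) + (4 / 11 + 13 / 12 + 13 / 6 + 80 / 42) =1803631 / 22792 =79.13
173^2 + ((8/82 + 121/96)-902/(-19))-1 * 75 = 2236253363/74784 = 29902.83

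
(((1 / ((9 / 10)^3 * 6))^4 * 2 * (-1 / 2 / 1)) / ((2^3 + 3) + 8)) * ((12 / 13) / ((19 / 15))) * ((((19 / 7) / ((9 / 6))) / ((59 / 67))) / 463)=-167500000000000 / 360165303993987100791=-0.00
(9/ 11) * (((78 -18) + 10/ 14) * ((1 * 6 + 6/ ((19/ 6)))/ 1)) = 573750/ 1463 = 392.17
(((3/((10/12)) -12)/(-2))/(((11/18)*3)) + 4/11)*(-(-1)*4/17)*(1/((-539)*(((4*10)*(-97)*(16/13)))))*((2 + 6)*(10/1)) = 949/48884605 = 0.00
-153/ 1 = -153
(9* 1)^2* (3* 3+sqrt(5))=81* sqrt(5)+729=910.12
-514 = -514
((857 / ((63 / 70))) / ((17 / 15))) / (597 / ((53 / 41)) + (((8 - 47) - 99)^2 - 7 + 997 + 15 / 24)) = 18168400 / 443215347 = 0.04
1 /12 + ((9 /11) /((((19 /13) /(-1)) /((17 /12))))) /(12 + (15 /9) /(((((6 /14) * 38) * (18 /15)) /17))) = 6829 /280236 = 0.02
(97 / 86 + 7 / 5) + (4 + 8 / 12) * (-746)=-4487659 / 1290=-3478.81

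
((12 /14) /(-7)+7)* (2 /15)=674 /735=0.92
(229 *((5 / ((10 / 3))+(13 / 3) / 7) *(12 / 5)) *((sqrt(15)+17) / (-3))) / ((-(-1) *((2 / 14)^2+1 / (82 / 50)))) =-99438899 / 9495 - 5849347 *sqrt(15) / 9495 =-12858.70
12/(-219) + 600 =43796/73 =599.95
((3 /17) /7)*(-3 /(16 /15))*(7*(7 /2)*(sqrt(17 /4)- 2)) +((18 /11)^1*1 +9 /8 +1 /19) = 2.71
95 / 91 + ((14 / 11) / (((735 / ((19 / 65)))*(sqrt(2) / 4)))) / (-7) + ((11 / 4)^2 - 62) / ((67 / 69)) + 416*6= 2440.98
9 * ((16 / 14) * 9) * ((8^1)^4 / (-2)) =-1327104 / 7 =-189586.29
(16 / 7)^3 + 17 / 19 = 83655 / 6517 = 12.84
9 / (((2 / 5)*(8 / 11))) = 495 / 16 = 30.94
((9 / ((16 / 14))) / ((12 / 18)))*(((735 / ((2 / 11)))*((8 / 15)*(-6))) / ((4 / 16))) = -611226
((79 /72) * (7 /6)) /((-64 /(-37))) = 0.74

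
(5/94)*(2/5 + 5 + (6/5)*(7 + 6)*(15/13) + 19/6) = 797/564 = 1.41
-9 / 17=-0.53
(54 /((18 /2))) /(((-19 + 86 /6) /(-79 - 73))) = 1368 /7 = 195.43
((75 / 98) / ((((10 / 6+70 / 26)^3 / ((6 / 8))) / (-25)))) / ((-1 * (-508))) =-0.00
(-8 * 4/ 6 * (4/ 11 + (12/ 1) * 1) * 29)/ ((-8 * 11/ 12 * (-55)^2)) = 31552/ 366025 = 0.09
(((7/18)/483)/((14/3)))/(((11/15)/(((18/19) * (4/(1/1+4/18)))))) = 270/370139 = 0.00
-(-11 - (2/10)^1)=56/5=11.20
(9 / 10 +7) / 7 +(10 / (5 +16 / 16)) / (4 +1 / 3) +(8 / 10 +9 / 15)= 2651 / 910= 2.91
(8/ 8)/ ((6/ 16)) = 8/ 3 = 2.67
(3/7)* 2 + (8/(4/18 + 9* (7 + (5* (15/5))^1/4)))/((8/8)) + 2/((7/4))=7270/3491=2.08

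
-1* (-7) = 7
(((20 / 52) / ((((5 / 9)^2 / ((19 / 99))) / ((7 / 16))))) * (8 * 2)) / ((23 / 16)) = 1.16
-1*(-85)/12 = 85/12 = 7.08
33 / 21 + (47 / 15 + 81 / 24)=6787 / 840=8.08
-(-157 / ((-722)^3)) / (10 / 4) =-157 / 940917620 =-0.00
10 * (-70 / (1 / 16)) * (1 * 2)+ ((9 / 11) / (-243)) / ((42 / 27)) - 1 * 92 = -10391305 / 462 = -22492.00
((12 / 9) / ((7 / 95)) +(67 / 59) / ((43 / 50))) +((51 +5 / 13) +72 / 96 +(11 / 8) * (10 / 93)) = 1026269827 / 14313754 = 71.70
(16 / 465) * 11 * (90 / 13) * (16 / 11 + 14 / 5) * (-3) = -5184 / 155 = -33.45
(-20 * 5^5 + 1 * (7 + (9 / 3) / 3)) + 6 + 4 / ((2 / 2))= -62482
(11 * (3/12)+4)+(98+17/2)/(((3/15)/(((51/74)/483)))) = 7.51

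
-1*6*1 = -6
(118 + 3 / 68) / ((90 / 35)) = 56189 / 1224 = 45.91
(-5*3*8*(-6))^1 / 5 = 144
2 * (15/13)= 30/13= 2.31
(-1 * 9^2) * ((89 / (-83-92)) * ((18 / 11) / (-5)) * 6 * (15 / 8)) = -583929 / 3850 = -151.67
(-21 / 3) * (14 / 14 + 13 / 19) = -11.79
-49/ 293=-0.17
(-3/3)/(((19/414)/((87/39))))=-12006/247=-48.61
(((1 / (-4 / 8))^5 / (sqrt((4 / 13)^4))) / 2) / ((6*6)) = -169 / 36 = -4.69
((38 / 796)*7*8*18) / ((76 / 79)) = 9954 / 199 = 50.02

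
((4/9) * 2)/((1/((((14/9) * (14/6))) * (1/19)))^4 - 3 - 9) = 737894528/613359726921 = 0.00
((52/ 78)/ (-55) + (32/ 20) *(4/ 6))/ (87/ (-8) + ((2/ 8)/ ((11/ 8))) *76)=464/ 1295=0.36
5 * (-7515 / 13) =-37575 / 13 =-2890.38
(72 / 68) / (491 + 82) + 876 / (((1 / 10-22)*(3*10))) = -12970 / 9741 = -1.33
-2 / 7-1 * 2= -16 / 7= -2.29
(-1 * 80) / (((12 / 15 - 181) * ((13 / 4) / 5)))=8000 / 11713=0.68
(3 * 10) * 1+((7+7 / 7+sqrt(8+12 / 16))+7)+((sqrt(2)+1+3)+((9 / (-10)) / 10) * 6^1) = sqrt(2)+sqrt(35) / 2+2423 / 50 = 52.83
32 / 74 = 16 / 37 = 0.43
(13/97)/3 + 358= 104191/291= 358.04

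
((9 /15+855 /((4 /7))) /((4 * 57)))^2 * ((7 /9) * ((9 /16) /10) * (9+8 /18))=11850072479 /665395200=17.81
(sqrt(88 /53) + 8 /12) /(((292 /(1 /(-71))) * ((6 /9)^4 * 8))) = -0.00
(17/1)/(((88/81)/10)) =6885/44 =156.48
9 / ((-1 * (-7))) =9 / 7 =1.29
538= 538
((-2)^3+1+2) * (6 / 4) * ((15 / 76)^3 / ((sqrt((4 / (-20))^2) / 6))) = -759375 / 438976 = -1.73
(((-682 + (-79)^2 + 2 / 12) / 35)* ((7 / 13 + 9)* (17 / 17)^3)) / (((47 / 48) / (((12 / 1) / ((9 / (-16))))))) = -60504064 / 1833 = -33008.22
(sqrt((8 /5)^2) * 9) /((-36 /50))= -20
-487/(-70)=487/70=6.96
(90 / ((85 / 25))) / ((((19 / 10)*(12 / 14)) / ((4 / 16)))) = 2625 / 646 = 4.06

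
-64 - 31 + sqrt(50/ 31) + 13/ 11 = -1032/ 11 + 5 * sqrt(62)/ 31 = -92.55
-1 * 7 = -7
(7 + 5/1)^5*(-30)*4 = -29859840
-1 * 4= -4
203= 203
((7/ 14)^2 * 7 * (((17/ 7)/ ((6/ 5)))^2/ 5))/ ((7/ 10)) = 7225/ 3528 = 2.05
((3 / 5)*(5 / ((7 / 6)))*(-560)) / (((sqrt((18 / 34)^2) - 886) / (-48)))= -1175040 / 15053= -78.06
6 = 6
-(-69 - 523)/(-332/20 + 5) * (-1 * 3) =4440/29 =153.10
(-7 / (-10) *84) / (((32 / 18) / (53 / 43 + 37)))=543753 / 430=1264.54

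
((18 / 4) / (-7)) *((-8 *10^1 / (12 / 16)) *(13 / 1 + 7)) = 9600 / 7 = 1371.43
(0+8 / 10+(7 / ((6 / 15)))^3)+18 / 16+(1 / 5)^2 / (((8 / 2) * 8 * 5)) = 21445201 / 4000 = 5361.30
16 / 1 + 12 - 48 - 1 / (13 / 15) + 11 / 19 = -5082 / 247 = -20.57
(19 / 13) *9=171 / 13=13.15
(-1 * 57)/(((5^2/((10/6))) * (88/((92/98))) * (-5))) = 0.01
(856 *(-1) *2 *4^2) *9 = -246528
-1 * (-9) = 9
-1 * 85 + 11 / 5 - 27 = -549 / 5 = -109.80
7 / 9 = 0.78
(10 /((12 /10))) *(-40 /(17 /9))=-3000 /17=-176.47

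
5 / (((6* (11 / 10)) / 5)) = 3.79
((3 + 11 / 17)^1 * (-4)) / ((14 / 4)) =-496 / 119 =-4.17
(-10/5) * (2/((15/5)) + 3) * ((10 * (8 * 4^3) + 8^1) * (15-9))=-225632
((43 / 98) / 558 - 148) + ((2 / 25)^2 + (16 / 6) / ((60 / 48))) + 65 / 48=-19755321431 / 136710000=-144.51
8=8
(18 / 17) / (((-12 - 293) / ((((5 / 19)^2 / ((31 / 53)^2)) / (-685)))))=50562 / 49286719549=0.00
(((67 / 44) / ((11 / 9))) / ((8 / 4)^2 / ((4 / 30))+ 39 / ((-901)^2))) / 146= 163172001 / 573651977272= 0.00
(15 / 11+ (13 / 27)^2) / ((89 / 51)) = 217498 / 237897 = 0.91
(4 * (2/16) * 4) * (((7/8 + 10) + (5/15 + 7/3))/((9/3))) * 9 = 325/4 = 81.25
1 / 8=0.12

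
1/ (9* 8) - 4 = -287/ 72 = -3.99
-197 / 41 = -4.80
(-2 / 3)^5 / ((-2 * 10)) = 8 / 1215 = 0.01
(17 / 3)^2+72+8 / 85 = 79717 / 765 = 104.21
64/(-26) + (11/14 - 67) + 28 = -7403/182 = -40.68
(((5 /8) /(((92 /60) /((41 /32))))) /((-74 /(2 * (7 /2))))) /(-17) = 21525 /7407104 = 0.00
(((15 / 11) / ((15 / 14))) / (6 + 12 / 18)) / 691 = 21 / 76010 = 0.00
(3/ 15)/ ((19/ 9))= 9/ 95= 0.09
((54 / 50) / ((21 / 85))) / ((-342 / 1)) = -17 / 1330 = -0.01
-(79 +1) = -80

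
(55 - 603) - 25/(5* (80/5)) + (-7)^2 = -7989/16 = -499.31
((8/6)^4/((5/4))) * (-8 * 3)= -8192/135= -60.68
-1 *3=-3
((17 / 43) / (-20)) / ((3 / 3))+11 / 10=929 / 860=1.08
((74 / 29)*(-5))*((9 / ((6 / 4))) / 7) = -2220 / 203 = -10.94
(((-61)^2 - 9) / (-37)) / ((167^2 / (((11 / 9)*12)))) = -0.05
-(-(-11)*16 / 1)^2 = -30976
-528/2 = -264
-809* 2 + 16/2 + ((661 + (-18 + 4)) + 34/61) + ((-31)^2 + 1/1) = -27/61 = -0.44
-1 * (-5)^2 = -25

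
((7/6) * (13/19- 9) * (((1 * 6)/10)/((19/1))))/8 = -553/14440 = -0.04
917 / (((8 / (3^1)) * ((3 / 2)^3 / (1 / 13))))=917 / 117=7.84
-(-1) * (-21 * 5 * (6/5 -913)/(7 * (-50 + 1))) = -13677/49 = -279.12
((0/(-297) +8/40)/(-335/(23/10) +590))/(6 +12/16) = 23/344925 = 0.00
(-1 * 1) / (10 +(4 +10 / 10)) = -1 / 15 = -0.07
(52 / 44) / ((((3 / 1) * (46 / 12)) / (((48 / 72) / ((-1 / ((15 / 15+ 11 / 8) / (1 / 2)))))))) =-247 / 759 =-0.33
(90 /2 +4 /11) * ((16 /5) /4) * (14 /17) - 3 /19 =528131 /17765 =29.73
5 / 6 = 0.83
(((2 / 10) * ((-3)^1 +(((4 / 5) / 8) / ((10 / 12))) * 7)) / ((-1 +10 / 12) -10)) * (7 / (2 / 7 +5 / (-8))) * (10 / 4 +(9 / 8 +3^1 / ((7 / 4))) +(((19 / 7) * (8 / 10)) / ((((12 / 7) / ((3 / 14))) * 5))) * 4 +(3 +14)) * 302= -21629593944 / 3621875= -5971.93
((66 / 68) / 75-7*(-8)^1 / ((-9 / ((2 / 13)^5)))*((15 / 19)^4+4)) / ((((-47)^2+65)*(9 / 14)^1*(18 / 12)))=2110343006933 / 437062435381467675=0.00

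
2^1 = 2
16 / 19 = 0.84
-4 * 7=-28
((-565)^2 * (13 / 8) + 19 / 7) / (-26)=-29049627 / 1456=-19951.67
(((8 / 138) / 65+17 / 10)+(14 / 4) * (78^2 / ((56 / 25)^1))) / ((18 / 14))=1194008473 / 161460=7395.07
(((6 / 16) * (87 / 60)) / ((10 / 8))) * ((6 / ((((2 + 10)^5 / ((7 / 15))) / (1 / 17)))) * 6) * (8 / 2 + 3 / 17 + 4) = 0.00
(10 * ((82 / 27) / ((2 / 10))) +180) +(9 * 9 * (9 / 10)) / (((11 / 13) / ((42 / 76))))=42826259 / 112860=379.46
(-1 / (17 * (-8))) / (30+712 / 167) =167 / 778192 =0.00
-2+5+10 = 13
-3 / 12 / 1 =-1 / 4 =-0.25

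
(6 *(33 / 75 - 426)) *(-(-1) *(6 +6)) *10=-1532016 / 5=-306403.20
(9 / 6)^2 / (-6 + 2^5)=9 / 104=0.09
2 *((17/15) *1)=34/15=2.27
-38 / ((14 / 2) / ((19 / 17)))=-6.07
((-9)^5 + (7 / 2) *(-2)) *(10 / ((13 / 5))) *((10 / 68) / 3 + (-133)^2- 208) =-202501547600 / 51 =-3970618580.39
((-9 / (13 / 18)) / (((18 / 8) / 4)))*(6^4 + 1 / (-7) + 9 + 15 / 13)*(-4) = 136911744 / 1183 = 115732.67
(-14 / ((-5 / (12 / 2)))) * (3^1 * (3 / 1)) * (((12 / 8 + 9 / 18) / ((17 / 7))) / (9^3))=392 / 2295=0.17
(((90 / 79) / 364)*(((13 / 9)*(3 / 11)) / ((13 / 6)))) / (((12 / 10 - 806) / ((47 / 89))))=-10575 / 28321036744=-0.00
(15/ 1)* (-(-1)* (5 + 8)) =195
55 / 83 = 0.66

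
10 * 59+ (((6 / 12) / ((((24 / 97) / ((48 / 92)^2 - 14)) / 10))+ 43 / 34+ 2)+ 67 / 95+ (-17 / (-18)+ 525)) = 842.50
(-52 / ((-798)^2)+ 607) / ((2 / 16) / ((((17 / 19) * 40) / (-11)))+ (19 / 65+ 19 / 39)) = 1366805355136 / 1668691815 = 819.09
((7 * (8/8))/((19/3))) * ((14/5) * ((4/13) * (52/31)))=4704/2945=1.60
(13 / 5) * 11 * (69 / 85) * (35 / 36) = 23023 / 1020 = 22.57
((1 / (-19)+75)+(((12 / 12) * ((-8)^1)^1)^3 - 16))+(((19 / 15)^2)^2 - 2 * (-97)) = -246700151 / 961875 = -256.48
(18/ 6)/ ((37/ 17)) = 1.38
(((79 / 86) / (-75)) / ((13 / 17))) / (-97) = 1343 / 8133450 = 0.00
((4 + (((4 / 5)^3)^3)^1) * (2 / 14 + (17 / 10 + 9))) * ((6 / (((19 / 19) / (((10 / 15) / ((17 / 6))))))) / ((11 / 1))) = 6685805232 / 1162109375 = 5.75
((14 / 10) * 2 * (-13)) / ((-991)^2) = -182 / 4910405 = -0.00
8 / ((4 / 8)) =16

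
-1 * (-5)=5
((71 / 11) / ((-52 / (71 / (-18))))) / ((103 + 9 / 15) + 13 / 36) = 25205 / 5351918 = 0.00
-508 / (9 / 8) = -4064 / 9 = -451.56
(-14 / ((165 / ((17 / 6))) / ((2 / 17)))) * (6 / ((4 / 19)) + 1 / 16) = -3199 / 3960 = -0.81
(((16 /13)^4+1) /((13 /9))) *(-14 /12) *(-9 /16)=1.50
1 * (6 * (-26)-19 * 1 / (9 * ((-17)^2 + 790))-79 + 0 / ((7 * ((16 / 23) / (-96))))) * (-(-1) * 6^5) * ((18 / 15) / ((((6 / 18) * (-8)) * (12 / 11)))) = 4066709328 / 5395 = 753792.28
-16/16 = -1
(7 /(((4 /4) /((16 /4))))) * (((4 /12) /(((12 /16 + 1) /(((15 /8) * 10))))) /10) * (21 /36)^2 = 245 /72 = 3.40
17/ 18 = 0.94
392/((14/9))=252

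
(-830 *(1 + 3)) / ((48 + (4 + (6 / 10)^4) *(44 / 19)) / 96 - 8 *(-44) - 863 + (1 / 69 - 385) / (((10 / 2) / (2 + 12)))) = 7254200000 / 3470566169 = 2.09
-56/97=-0.58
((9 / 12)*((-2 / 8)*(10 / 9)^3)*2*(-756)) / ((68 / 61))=348.86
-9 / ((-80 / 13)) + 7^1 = 677 / 80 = 8.46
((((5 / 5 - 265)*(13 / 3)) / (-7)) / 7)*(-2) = -2288 / 49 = -46.69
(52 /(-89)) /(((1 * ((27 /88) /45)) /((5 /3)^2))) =-572000 /2403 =-238.04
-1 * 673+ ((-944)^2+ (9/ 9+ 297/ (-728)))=890463.59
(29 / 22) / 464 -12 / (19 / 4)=-16877 / 6688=-2.52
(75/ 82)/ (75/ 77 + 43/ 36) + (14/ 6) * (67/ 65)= 135855769/ 48057945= 2.83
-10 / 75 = -2 / 15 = -0.13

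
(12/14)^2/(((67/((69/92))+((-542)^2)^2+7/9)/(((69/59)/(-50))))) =-11178/56134228272670625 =-0.00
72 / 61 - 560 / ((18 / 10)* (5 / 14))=-477592 / 549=-869.93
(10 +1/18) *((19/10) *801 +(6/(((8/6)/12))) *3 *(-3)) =208331/20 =10416.55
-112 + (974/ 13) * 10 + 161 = 10377/ 13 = 798.23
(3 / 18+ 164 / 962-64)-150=-616631 / 2886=-213.66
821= 821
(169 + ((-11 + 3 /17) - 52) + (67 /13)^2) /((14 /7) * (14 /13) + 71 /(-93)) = 35466294 /371501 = 95.47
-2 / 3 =-0.67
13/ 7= 1.86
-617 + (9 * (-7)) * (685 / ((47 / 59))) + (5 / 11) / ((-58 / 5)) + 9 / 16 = -13143409439 / 239888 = -54789.77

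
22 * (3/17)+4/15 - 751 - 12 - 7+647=-30307/255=-118.85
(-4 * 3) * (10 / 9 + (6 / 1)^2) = -1336 / 3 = -445.33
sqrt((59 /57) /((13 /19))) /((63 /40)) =40 * sqrt(2301) /2457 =0.78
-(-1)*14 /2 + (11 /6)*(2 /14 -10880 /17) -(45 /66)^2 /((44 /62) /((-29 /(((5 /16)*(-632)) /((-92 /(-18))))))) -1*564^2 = -234990974688 /736043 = -319262.56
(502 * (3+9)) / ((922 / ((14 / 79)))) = 42168 / 36419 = 1.16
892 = 892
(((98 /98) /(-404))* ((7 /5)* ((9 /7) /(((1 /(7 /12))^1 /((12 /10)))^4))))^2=466948881 /408040000000000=0.00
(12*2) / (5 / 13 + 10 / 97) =10088 / 205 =49.21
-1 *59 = -59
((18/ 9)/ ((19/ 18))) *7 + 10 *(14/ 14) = 442/ 19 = 23.26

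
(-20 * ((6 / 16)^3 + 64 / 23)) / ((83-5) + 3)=-166945 / 238464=-0.70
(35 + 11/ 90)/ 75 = 3161/ 6750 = 0.47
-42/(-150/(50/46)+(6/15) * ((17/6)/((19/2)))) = 5985/19648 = 0.30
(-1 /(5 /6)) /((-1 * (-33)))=-2 /55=-0.04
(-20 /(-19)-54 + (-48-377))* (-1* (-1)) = -9081 /19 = -477.95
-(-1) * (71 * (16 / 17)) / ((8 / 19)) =2698 / 17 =158.71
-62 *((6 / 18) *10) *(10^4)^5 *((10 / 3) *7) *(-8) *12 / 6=69440000000000000000000000 / 9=7715555555555555555555556.00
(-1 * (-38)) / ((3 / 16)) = 608 / 3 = 202.67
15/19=0.79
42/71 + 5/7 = 649/497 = 1.31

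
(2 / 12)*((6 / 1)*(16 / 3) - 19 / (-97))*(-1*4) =-2082 / 97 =-21.46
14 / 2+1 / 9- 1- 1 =46 / 9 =5.11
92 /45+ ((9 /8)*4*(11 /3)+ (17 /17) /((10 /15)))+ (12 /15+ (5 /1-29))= -142 /45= -3.16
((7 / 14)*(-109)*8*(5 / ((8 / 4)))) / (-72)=545 / 36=15.14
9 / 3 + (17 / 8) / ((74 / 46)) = 1279 / 296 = 4.32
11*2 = 22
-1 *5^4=-625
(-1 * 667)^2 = 444889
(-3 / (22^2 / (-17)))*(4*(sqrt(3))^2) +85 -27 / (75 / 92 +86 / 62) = 5113054 / 69091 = 74.00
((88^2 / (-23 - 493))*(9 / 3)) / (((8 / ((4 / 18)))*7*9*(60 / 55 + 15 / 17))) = -90508 / 8996589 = -0.01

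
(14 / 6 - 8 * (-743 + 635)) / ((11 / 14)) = 36386 / 33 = 1102.61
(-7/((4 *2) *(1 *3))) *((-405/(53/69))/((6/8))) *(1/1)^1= 21735/106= 205.05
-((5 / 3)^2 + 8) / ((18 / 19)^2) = -35017 / 2916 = -12.01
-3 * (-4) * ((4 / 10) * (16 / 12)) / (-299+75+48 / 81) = -54 / 1885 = -0.03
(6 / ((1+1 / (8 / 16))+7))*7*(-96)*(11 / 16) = -1386 / 5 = -277.20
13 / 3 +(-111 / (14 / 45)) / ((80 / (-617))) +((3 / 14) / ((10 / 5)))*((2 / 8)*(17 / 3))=2756.19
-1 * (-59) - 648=-589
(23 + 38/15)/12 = 383/180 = 2.13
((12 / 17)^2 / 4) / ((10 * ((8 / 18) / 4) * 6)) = 27 / 1445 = 0.02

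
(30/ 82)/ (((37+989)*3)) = 0.00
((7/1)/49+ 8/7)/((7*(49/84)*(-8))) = -27/686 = -0.04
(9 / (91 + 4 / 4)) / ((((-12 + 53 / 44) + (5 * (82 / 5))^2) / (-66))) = -6534 / 6793763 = -0.00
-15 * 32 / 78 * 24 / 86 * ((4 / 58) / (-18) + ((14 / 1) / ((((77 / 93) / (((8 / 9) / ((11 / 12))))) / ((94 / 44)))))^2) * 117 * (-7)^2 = -26688583521768000 / 2209136567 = -12081002.11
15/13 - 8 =-89/13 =-6.85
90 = 90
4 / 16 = 1 / 4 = 0.25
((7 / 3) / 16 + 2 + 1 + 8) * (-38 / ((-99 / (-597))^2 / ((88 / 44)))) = -402544165 / 13068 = -30803.81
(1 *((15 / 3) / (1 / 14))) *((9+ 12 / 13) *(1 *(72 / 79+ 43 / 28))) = 3491385 / 2054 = 1699.80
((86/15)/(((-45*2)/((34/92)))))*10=-731/3105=-0.24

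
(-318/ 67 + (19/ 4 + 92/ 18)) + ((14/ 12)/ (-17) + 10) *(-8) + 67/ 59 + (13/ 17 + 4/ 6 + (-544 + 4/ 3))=-1486465301/ 2419236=-614.44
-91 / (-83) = 91 / 83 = 1.10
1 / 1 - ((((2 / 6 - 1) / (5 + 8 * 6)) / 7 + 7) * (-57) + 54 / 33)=1625304 / 4081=398.26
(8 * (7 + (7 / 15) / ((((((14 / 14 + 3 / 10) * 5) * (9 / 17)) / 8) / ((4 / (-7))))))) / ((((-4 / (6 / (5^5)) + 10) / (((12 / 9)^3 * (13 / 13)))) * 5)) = -1433216 / 122806125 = -0.01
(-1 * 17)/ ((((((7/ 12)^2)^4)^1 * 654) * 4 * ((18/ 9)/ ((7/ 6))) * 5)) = -25380864/ 448830935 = -0.06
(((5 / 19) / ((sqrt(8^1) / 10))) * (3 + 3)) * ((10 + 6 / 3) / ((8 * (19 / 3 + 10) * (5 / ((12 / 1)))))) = 810 * sqrt(2) / 931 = 1.23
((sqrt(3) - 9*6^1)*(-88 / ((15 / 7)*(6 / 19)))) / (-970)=-17556 / 2425 +2926*sqrt(3) / 21825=-7.01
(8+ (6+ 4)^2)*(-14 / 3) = -504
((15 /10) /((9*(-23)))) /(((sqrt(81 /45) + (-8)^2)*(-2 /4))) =320 /1412499-sqrt(5) /470833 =0.00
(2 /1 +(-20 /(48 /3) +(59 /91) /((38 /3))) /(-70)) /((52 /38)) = 976531 /662480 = 1.47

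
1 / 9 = 0.11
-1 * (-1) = 1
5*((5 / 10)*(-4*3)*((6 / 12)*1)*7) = -105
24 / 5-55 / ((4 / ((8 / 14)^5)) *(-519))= 209418392 / 43614165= 4.80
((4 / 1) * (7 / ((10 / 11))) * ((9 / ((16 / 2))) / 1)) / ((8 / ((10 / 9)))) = 77 / 16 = 4.81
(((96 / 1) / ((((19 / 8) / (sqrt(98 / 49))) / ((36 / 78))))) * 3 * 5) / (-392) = -8640 * sqrt(2) / 12103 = -1.01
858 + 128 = 986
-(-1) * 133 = 133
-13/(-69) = 13/69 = 0.19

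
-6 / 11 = -0.55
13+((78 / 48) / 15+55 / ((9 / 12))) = 10373 / 120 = 86.44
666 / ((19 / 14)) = 9324 / 19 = 490.74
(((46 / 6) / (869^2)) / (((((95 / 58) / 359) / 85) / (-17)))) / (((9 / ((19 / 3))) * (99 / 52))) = -7196999368 / 6055636059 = -1.19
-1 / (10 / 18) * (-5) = 9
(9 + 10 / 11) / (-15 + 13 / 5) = -545 / 682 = -0.80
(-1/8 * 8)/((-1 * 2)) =1/2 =0.50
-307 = -307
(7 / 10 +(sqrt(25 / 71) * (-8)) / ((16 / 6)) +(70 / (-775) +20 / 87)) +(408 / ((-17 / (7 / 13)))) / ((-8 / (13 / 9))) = 85573 / 26970 - 15 * sqrt(71) / 71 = 1.39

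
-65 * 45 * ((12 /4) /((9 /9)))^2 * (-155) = 4080375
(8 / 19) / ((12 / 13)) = 0.46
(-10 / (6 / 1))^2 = 25 / 9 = 2.78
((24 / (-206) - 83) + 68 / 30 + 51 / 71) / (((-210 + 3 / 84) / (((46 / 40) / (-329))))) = -202170644 / 151550772675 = -0.00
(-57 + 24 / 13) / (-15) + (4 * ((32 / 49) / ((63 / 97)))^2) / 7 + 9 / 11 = 241951817122 / 47695492845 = 5.07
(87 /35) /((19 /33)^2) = 7.50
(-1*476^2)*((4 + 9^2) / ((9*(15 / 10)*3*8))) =-4814740 / 81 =-59441.23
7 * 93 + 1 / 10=6511 / 10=651.10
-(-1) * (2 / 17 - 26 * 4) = -1766 / 17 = -103.88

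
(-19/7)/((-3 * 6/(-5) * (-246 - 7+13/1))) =19/6048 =0.00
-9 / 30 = -3 / 10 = -0.30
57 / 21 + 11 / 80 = 2.85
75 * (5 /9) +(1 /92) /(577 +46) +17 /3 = 47.33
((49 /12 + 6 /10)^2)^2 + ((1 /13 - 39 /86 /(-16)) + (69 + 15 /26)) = 3990097667239 /7244640000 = 550.77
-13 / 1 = -13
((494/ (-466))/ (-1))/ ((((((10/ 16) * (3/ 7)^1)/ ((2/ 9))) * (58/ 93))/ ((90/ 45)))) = 857584/ 304065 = 2.82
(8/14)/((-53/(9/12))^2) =9/78652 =0.00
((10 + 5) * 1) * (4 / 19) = 60 / 19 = 3.16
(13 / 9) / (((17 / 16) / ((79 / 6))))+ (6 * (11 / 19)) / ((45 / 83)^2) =29.72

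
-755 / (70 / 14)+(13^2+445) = 463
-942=-942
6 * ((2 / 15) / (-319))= -4 / 1595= -0.00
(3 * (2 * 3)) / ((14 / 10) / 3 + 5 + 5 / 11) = 2970 / 977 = 3.04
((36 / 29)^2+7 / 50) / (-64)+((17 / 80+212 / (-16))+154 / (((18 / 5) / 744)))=256850304379 / 8073600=31813.60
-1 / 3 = -0.33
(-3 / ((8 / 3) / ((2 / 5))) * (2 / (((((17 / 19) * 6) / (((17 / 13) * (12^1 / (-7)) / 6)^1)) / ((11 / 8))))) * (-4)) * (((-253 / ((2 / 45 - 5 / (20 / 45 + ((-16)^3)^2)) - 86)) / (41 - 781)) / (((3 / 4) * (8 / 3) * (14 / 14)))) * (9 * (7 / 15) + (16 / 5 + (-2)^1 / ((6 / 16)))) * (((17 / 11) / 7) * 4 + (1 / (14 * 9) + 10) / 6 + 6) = 78696409412093 / 6499518319744800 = 0.01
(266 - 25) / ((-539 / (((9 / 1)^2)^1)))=-19521 / 539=-36.22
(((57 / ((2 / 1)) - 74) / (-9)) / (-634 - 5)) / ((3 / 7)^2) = -0.04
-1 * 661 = -661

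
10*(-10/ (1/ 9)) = -900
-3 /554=-0.01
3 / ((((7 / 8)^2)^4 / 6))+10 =359637898 / 5764801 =62.39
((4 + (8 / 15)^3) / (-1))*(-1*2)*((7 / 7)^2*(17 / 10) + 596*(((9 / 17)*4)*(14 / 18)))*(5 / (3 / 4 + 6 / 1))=3123162704 / 516375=6048.25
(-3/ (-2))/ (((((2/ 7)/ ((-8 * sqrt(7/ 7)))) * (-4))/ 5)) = 105/ 2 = 52.50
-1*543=-543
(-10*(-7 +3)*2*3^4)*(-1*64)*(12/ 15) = -331776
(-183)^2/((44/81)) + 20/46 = 62390447/1012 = 61650.64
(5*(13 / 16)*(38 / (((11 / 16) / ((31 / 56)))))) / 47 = 38285 / 14476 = 2.64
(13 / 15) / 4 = 13 / 60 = 0.22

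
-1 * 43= -43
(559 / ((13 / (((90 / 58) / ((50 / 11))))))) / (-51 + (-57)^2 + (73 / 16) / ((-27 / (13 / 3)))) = 2758536 / 600830555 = 0.00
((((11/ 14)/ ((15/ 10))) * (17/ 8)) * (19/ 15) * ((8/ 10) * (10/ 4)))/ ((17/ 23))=3.82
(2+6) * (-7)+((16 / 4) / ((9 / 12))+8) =-128 / 3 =-42.67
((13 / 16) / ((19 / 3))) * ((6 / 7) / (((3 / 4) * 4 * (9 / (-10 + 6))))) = -13 / 798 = -0.02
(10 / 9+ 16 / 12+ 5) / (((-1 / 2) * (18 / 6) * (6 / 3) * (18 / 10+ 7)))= -335 / 1188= -0.28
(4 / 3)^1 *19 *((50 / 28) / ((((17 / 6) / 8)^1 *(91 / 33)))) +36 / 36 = 512429 / 10829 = 47.32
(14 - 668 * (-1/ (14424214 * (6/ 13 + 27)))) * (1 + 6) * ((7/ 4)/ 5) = 9011528782/ 262726755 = 34.30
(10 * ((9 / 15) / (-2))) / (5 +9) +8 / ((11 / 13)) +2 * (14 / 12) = 5347 / 462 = 11.57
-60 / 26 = -30 / 13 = -2.31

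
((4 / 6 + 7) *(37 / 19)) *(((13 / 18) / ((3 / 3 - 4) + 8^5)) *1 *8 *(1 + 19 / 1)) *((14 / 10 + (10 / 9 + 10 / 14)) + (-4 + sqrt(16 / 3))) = -43189952 / 1058932035 + 708032 *sqrt(3) / 10085067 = 0.08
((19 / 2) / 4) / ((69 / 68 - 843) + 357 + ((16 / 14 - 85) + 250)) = -2261 / 303538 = -0.01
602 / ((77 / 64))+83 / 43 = 237585 / 473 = 502.29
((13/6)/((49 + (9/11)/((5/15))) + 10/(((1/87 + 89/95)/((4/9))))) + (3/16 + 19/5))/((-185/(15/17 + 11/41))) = -468876459579/18724263341800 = -0.03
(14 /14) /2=1 /2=0.50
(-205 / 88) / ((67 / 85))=-17425 / 5896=-2.96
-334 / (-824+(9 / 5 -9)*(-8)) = 835 / 1916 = 0.44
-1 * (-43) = 43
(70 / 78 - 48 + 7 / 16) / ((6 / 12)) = -29119 / 312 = -93.33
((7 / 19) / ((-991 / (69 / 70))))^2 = 4761 / 35453124100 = 0.00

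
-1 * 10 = -10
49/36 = 1.36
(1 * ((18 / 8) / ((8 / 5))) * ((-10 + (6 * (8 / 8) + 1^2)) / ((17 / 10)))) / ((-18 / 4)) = 75 / 136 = 0.55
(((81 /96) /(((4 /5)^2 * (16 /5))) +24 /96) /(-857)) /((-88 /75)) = 36975 /56164352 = 0.00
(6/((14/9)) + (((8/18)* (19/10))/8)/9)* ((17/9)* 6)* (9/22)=745841/41580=17.94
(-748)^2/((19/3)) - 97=88245.74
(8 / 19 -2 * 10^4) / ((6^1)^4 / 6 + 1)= -379992 / 4123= -92.16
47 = 47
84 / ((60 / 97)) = 679 / 5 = 135.80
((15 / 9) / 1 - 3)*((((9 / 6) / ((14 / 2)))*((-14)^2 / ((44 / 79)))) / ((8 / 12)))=-1659 / 11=-150.82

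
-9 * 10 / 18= -5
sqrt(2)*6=6*sqrt(2)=8.49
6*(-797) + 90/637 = -3046044/637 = -4781.86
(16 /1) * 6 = 96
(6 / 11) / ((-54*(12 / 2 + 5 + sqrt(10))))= -1 / 999 + sqrt(10) / 10989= -0.00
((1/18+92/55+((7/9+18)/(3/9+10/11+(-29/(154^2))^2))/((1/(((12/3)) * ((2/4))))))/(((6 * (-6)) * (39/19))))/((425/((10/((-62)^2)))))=-1260126873250591/476046294518398546800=-0.00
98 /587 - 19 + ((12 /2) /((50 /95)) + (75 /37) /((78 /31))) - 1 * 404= -1159394247 /2823470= -410.63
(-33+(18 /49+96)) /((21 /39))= 40365 /343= 117.68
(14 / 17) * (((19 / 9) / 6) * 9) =133 / 51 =2.61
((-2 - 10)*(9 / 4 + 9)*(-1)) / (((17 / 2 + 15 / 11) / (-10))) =-29700 / 217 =-136.87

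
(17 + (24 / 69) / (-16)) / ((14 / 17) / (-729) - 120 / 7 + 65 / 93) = -2100328461 / 2034368078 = -1.03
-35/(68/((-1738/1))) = 30415/34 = 894.56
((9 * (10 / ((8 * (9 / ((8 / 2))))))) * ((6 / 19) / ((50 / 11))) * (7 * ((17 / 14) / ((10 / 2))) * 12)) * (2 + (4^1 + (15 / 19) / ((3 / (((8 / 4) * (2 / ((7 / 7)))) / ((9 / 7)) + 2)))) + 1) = 533698 / 9025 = 59.14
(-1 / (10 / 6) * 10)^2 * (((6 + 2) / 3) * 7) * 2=1344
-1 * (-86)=86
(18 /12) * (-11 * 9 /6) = -99 /4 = -24.75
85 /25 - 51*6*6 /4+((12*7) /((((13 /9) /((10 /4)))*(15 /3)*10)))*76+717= 6271 /13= 482.38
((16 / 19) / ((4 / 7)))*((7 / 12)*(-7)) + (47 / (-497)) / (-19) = -170330 / 28329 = -6.01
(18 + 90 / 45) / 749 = 20 / 749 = 0.03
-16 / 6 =-8 / 3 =-2.67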